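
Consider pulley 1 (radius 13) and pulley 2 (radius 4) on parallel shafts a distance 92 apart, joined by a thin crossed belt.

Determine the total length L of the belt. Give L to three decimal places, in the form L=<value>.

L=240.557

crossed belt: β = asin((r1+r2)/C) = asin(17/92) = 10.6485°
wrap1 = wrap2 = π + 2β = 201.2969°
tangent length = C·cosβ = 90.4157
L = (r1+r2)·wrap + 2·C·cosβ = 17·3.5133 + 2·90.4157 = 240.5574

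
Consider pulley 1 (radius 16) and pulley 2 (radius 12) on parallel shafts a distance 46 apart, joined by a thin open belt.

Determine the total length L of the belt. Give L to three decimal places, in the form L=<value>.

L=180.313

open belt: β = asin((r2−r1)/C) = asin(-4/46) = -4.9885°
wrap1 = π − 2β = 189.9771°
wrap2 = π + 2β = 170.0229°
tangent length = C·cosβ = 45.8258
L = r1·wrap1 + r2·wrap2 + 2·C·cosβ = 16·3.3157 + 12·2.9675 + 2·45.8258 = 180.3126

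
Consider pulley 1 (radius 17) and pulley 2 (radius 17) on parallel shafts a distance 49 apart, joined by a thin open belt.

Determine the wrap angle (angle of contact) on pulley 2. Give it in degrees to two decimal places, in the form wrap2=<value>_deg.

wrap2=180.00_deg

open belt: β = asin((r2−r1)/C) = asin(0/49) = 0.0000°
wrap1 = π − 2β = 180.0000°
wrap2 = π + 2β = 180.0000°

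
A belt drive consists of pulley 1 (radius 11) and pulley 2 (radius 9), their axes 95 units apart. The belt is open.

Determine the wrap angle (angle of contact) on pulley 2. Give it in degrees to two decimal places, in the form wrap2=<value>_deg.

open belt: β = asin((r2−r1)/C) = asin(-2/95) = -1.2063°
wrap1 = π − 2β = 182.4126°
wrap2 = π + 2β = 177.5874°

wrap2=177.59_deg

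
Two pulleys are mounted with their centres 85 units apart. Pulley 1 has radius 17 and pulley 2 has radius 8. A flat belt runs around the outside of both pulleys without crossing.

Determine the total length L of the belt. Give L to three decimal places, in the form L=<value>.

L=249.494

open belt: β = asin((r2−r1)/C) = asin(-9/85) = -6.0780°
wrap1 = π − 2β = 192.1560°
wrap2 = π + 2β = 167.8440°
tangent length = C·cosβ = 84.5222
L = r1·wrap1 + r2·wrap2 + 2·C·cosβ = 17·3.3538 + 8·2.9294 + 2·84.5222 = 249.4937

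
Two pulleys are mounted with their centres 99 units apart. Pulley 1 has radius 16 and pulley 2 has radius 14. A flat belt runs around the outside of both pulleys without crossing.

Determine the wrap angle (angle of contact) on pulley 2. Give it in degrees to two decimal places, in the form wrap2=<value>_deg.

open belt: β = asin((r2−r1)/C) = asin(-2/99) = -1.1576°
wrap1 = π − 2β = 182.3151°
wrap2 = π + 2β = 177.6849°

wrap2=177.68_deg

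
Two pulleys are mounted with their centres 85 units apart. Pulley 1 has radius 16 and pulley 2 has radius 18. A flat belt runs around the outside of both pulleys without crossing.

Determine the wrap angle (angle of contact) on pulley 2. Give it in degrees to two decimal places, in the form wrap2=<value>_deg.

wrap2=182.70_deg

open belt: β = asin((r2−r1)/C) = asin(2/85) = 1.3483°
wrap1 = π − 2β = 177.3035°
wrap2 = π + 2β = 182.6965°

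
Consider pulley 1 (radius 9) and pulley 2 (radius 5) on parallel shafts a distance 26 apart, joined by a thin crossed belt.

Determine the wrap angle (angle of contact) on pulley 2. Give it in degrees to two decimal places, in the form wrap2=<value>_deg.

wrap2=245.16_deg

crossed belt: β = asin((r1+r2)/C) = asin(14/26) = 32.5790°
wrap1 = wrap2 = π + 2β = 245.1579°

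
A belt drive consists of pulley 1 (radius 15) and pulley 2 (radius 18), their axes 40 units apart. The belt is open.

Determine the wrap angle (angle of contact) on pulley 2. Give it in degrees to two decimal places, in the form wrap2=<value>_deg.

open belt: β = asin((r2−r1)/C) = asin(3/40) = 4.3012°
wrap1 = π − 2β = 171.3976°
wrap2 = π + 2β = 188.6024°

wrap2=188.60_deg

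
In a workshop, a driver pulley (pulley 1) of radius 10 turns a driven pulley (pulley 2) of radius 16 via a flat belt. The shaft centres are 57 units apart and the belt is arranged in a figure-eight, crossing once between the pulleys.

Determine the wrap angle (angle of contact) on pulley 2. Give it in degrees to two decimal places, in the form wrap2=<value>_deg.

crossed belt: β = asin((r1+r2)/C) = asin(26/57) = 27.1383°
wrap1 = wrap2 = π + 2β = 234.2767°

wrap2=234.28_deg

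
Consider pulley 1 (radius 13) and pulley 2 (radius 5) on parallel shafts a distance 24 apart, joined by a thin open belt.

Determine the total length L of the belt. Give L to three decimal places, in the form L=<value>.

open belt: β = asin((r2−r1)/C) = asin(-8/24) = -19.4712°
wrap1 = π − 2β = 218.9424°
wrap2 = π + 2β = 141.0576°
tangent length = C·cosβ = 22.6274
L = r1·wrap1 + r2·wrap2 + 2·C·cosβ = 13·3.8213 + 5·2.4619 + 2·22.6274 = 107.2409

L=107.241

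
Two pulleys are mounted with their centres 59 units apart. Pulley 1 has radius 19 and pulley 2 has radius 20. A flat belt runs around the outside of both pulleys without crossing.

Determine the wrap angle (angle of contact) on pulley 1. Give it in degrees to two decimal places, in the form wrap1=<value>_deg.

wrap1=178.06_deg

open belt: β = asin((r2−r1)/C) = asin(1/59) = 0.9712°
wrap1 = π − 2β = 178.0577°
wrap2 = π + 2β = 181.9423°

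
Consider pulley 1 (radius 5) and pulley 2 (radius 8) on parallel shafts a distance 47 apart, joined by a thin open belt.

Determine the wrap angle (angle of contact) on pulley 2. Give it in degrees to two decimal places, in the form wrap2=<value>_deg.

wrap2=187.32_deg

open belt: β = asin((r2−r1)/C) = asin(3/47) = 3.6597°
wrap1 = π − 2β = 172.6807°
wrap2 = π + 2β = 187.3193°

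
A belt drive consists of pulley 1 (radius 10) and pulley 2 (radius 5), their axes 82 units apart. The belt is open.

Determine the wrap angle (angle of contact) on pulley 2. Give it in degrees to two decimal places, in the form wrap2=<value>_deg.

open belt: β = asin((r2−r1)/C) = asin(-5/82) = -3.4958°
wrap1 = π − 2β = 186.9916°
wrap2 = π + 2β = 173.0084°

wrap2=173.01_deg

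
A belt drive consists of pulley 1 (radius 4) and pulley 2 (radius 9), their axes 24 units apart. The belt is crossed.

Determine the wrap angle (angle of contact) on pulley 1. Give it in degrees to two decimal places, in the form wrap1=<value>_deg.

wrap1=245.59_deg

crossed belt: β = asin((r1+r2)/C) = asin(13/24) = 32.7972°
wrap1 = wrap2 = π + 2β = 245.5943°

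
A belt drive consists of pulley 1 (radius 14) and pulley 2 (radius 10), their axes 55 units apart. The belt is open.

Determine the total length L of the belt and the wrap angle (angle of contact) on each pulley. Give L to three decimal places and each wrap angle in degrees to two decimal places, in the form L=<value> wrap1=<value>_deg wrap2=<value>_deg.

L=185.689 wrap1=188.34_deg wrap2=171.66_deg

open belt: β = asin((r2−r1)/C) = asin(-4/55) = -4.1706°
wrap1 = π − 2β = 188.3413°
wrap2 = π + 2β = 171.6587°
tangent length = C·cosβ = 54.8544
L = r1·wrap1 + r2·wrap2 + 2·C·cosβ = 14·3.2872 + 10·2.9960 + 2·54.8544 = 185.6893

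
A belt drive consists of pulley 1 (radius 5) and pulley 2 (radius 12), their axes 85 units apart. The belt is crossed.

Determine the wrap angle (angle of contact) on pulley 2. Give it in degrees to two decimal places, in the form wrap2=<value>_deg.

crossed belt: β = asin((r1+r2)/C) = asin(17/85) = 11.5370°
wrap1 = wrap2 = π + 2β = 203.0739°

wrap2=203.07_deg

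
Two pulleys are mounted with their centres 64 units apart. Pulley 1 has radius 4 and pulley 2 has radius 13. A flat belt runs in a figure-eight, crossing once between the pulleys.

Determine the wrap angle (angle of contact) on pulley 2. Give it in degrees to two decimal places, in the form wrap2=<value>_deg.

crossed belt: β = asin((r1+r2)/C) = asin(17/64) = 15.4041°
wrap1 = wrap2 = π + 2β = 210.8082°

wrap2=210.81_deg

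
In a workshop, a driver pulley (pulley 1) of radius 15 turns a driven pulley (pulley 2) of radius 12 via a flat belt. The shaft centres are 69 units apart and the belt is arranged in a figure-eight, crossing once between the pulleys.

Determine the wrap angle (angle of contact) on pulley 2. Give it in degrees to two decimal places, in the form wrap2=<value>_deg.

crossed belt: β = asin((r1+r2)/C) = asin(27/69) = 23.0357°
wrap1 = wrap2 = π + 2β = 226.0714°

wrap2=226.07_deg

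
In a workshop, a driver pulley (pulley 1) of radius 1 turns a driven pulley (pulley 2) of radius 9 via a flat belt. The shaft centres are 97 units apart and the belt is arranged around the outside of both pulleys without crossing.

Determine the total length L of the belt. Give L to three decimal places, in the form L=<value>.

L=226.076

open belt: β = asin((r2−r1)/C) = asin(8/97) = 4.7308°
wrap1 = π − 2β = 170.5384°
wrap2 = π + 2β = 189.4616°
tangent length = C·cosβ = 96.6695
L = r1·wrap1 + r2·wrap2 + 2·C·cosβ = 1·2.9765 + 9·3.3067 + 2·96.6695 = 226.0761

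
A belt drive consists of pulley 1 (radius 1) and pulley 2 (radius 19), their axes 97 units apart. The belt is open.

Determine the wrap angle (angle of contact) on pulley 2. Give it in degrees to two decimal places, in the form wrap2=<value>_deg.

open belt: β = asin((r2−r1)/C) = asin(18/97) = 10.6942°
wrap1 = π − 2β = 158.6116°
wrap2 = π + 2β = 201.3884°

wrap2=201.39_deg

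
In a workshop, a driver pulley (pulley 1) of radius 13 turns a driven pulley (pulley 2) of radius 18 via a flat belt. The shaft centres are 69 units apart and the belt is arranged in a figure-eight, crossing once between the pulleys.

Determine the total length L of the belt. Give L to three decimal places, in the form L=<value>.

L=249.567

crossed belt: β = asin((r1+r2)/C) = asin(31/69) = 26.6972°
wrap1 = wrap2 = π + 2β = 233.3944°
tangent length = C·cosβ = 61.6441
L = (r1+r2)·wrap + 2·C·cosβ = 31·4.0735 + 2·61.6441 = 249.5668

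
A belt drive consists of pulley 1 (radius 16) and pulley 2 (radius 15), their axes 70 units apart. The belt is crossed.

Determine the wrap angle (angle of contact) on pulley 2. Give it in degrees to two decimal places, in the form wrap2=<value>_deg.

crossed belt: β = asin((r1+r2)/C) = asin(31/70) = 26.2863°
wrap1 = wrap2 = π + 2β = 232.5726°

wrap2=232.57_deg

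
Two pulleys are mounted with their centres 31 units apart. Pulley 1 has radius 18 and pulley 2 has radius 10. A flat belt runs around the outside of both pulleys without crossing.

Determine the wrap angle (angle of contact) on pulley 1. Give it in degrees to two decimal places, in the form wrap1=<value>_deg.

wrap1=209.91_deg

open belt: β = asin((r2−r1)/C) = asin(-8/31) = -14.9552°
wrap1 = π − 2β = 209.9105°
wrap2 = π + 2β = 150.0895°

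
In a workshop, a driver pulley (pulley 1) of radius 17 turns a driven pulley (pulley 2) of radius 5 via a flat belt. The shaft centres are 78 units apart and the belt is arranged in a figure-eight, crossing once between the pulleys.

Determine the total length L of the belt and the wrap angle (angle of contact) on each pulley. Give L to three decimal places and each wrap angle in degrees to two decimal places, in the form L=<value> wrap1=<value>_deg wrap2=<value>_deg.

crossed belt: β = asin((r1+r2)/C) = asin(22/78) = 16.3827°
wrap1 = wrap2 = π + 2β = 212.7653°
tangent length = C·cosβ = 74.8331
L = (r1+r2)·wrap + 2·C·cosβ = 22·3.7135 + 2·74.8331 = 231.3623

L=231.362 wrap1=212.77_deg wrap2=212.77_deg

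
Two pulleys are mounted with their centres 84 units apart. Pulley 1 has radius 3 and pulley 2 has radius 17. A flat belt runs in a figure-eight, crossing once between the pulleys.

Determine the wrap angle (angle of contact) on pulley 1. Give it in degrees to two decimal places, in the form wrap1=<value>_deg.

crossed belt: β = asin((r1+r2)/C) = asin(20/84) = 13.7741°
wrap1 = wrap2 = π + 2β = 207.5483°

wrap1=207.55_deg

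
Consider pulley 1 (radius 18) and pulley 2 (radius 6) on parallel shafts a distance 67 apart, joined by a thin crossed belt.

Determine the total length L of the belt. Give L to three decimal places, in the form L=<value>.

L=218.091

crossed belt: β = asin((r1+r2)/C) = asin(24/67) = 20.9902°
wrap1 = wrap2 = π + 2β = 221.9805°
tangent length = C·cosβ = 62.5540
L = (r1+r2)·wrap + 2·C·cosβ = 24·3.8743 + 2·62.5540 = 218.0909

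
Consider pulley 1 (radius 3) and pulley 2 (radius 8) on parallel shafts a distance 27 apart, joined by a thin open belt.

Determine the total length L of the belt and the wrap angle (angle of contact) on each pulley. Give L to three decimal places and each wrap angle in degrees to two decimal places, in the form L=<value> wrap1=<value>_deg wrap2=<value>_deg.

open belt: β = asin((r2−r1)/C) = asin(5/27) = 10.6719°
wrap1 = π − 2β = 158.6561°
wrap2 = π + 2β = 201.3439°
tangent length = C·cosβ = 26.5330
L = r1·wrap1 + r2·wrap2 + 2·C·cosβ = 3·2.7691 + 8·3.5141 + 2·26.5330 = 89.4861

L=89.486 wrap1=158.66_deg wrap2=201.34_deg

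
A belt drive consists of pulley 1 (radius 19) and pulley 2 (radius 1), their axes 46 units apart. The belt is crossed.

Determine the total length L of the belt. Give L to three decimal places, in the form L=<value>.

L=163.673

crossed belt: β = asin((r1+r2)/C) = asin(20/46) = 25.7715°
wrap1 = wrap2 = π + 2β = 231.5429°
tangent length = C·cosβ = 41.4246
L = (r1+r2)·wrap + 2·C·cosβ = 20·4.0412 + 2·41.4246 = 163.6730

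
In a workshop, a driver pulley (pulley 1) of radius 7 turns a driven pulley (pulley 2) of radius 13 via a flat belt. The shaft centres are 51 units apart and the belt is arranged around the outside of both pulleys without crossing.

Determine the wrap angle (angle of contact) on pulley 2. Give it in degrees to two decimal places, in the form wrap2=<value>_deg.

open belt: β = asin((r2−r1)/C) = asin(6/51) = 6.7563°
wrap1 = π − 2β = 166.4873°
wrap2 = π + 2β = 193.5127°

wrap2=193.51_deg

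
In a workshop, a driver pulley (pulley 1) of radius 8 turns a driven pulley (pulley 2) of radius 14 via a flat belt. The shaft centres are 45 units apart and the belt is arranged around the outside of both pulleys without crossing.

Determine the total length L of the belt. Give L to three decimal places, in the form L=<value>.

open belt: β = asin((r2−r1)/C) = asin(6/45) = 7.6623°
wrap1 = π − 2β = 164.6755°
wrap2 = π + 2β = 195.3245°
tangent length = C·cosβ = 44.5982
L = r1·wrap1 + r2·wrap2 + 2·C·cosβ = 8·2.8741 + 14·3.4091 + 2·44.5982 = 159.9162

L=159.916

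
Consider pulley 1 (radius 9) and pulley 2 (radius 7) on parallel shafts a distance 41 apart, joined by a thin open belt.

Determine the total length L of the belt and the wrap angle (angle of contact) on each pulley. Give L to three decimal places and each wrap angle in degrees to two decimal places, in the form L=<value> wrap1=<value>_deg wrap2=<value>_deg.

open belt: β = asin((r2−r1)/C) = asin(-2/41) = -2.7960°
wrap1 = π − 2β = 185.5921°
wrap2 = π + 2β = 174.4079°
tangent length = C·cosβ = 40.9512
L = r1·wrap1 + r2·wrap2 + 2·C·cosβ = 9·3.2392 + 7·3.0440 + 2·40.9512 = 132.3631

L=132.363 wrap1=185.59_deg wrap2=174.41_deg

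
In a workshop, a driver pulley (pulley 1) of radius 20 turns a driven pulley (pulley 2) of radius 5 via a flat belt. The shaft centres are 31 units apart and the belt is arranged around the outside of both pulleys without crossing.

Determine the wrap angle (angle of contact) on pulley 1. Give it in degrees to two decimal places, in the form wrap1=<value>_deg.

open belt: β = asin((r2−r1)/C) = asin(-15/31) = -28.9385°
wrap1 = π − 2β = 237.8771°
wrap2 = π + 2β = 122.1229°

wrap1=237.88_deg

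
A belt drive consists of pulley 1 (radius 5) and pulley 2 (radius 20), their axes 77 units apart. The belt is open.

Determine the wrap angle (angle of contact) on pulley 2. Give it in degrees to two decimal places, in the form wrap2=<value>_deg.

open belt: β = asin((r2−r1)/C) = asin(15/77) = 11.2333°
wrap1 = π − 2β = 157.5333°
wrap2 = π + 2β = 202.4667°

wrap2=202.47_deg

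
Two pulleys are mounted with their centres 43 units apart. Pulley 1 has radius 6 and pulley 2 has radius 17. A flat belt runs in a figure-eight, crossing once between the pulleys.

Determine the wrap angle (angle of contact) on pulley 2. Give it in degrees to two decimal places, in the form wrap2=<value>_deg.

wrap2=244.67_deg

crossed belt: β = asin((r1+r2)/C) = asin(23/43) = 32.3360°
wrap1 = wrap2 = π + 2β = 244.6721°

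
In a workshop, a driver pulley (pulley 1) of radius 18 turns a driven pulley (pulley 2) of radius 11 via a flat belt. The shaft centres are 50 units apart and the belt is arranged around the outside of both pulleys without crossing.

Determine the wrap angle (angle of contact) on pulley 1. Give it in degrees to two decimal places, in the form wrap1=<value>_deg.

open belt: β = asin((r2−r1)/C) = asin(-7/50) = -8.0478°
wrap1 = π − 2β = 196.0957°
wrap2 = π + 2β = 163.9043°

wrap1=196.10_deg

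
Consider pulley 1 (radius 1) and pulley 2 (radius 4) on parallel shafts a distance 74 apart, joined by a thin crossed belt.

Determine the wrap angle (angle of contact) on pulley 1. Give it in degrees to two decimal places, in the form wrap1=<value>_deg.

wrap1=187.75_deg

crossed belt: β = asin((r1+r2)/C) = asin(5/74) = 3.8743°
wrap1 = wrap2 = π + 2β = 187.7486°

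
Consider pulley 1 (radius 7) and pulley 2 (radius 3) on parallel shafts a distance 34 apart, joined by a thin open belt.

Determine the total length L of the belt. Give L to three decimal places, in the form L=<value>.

open belt: β = asin((r2−r1)/C) = asin(-4/34) = -6.7563°
wrap1 = π − 2β = 193.5127°
wrap2 = π + 2β = 166.4873°
tangent length = C·cosβ = 33.7639
L = r1·wrap1 + r2·wrap2 + 2·C·cosβ = 7·3.3774 + 3·2.9058 + 2·33.7639 = 99.8871

L=99.887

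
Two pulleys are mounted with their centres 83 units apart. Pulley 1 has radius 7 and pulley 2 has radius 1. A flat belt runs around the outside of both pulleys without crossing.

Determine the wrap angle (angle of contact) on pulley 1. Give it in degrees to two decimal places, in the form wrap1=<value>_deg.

open belt: β = asin((r2−r1)/C) = asin(-6/83) = -4.1455°
wrap1 = π − 2β = 188.2910°
wrap2 = π + 2β = 171.7090°

wrap1=188.29_deg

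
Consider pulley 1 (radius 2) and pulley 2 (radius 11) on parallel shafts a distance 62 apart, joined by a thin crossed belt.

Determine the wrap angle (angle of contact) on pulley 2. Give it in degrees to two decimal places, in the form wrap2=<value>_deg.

crossed belt: β = asin((r1+r2)/C) = asin(13/62) = 12.1034°
wrap1 = wrap2 = π + 2β = 204.2069°

wrap2=204.21_deg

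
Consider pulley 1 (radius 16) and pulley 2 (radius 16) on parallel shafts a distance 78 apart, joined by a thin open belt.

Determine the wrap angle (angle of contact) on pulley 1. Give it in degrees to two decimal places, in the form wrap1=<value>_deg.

wrap1=180.00_deg

open belt: β = asin((r2−r1)/C) = asin(0/78) = 0.0000°
wrap1 = π − 2β = 180.0000°
wrap2 = π + 2β = 180.0000°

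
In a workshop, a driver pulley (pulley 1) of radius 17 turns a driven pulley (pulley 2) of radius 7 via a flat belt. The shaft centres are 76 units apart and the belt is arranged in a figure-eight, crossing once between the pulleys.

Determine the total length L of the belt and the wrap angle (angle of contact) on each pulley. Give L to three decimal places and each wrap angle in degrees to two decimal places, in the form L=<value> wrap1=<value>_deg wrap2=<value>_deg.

L=235.042 wrap1=216.82_deg wrap2=216.82_deg

crossed belt: β = asin((r1+r2)/C) = asin(24/76) = 18.4085°
wrap1 = wrap2 = π + 2β = 216.8170°
tangent length = C·cosβ = 72.1110
L = (r1+r2)·wrap + 2·C·cosβ = 24·3.7842 + 2·72.1110 = 235.0421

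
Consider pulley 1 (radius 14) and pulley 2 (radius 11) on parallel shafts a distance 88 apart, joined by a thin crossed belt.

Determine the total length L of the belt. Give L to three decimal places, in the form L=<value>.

L=261.691

crossed belt: β = asin((r1+r2)/C) = asin(25/88) = 16.5045°
wrap1 = wrap2 = π + 2β = 213.0090°
tangent length = C·cosβ = 84.3742
L = (r1+r2)·wrap + 2·C·cosβ = 25·3.7177 + 2·84.3742 = 261.6911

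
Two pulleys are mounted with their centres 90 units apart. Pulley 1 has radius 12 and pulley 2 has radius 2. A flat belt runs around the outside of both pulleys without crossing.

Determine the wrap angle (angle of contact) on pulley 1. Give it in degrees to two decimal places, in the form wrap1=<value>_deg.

open belt: β = asin((r2−r1)/C) = asin(-10/90) = -6.3794°
wrap1 = π − 2β = 192.7587°
wrap2 = π + 2β = 167.2413°

wrap1=192.76_deg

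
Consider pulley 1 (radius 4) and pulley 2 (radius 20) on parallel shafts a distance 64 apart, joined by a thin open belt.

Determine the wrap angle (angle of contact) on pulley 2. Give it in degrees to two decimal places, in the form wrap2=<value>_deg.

open belt: β = asin((r2−r1)/C) = asin(16/64) = 14.4775°
wrap1 = π − 2β = 151.0450°
wrap2 = π + 2β = 208.9550°

wrap2=208.96_deg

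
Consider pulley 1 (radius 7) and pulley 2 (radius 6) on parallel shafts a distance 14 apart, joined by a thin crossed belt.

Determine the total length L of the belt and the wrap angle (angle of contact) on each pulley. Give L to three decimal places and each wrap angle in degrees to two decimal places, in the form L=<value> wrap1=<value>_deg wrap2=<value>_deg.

crossed belt: β = asin((r1+r2)/C) = asin(13/14) = 68.2132°
wrap1 = wrap2 = π + 2β = 316.4264°
tangent length = C·cosβ = 5.1962
L = (r1+r2)·wrap + 2·C·cosβ = 13·5.5227 + 2·5.1962 = 82.1872

L=82.187 wrap1=316.43_deg wrap2=316.43_deg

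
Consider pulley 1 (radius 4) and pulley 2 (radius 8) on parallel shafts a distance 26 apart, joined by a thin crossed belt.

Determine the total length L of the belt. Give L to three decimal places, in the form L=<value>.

crossed belt: β = asin((r1+r2)/C) = asin(12/26) = 27.4864°
wrap1 = wrap2 = π + 2β = 234.9729°
tangent length = C·cosβ = 23.0651
L = (r1+r2)·wrap + 2·C·cosβ = 12·4.1010 + 2·23.0651 = 95.3428

L=95.343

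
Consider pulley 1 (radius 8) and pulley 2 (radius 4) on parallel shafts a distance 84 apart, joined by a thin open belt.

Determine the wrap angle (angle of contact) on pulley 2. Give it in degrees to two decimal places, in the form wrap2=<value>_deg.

open belt: β = asin((r2−r1)/C) = asin(-4/84) = -2.7294°
wrap1 = π − 2β = 185.4588°
wrap2 = π + 2β = 174.5412°

wrap2=174.54_deg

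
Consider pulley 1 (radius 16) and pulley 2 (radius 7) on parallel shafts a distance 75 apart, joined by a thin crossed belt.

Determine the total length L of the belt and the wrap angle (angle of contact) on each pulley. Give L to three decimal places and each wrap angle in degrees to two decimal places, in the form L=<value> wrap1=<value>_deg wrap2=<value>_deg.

crossed belt: β = asin((r1+r2)/C) = asin(23/75) = 17.8585°
wrap1 = wrap2 = π + 2β = 215.7169°
tangent length = C·cosβ = 71.3863
L = (r1+r2)·wrap + 2·C·cosβ = 23·3.7650 + 2·71.3863 = 229.3669

L=229.367 wrap1=215.72_deg wrap2=215.72_deg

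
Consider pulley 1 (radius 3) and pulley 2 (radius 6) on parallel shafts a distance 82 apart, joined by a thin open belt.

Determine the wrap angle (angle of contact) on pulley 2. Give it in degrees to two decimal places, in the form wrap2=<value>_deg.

open belt: β = asin((r2−r1)/C) = asin(3/82) = 2.0967°
wrap1 = π − 2β = 175.8067°
wrap2 = π + 2β = 184.1933°

wrap2=184.19_deg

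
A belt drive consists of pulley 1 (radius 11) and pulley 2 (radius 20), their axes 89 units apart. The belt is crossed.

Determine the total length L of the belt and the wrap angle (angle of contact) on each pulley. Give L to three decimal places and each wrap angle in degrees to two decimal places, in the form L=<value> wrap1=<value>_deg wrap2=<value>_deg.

L=286.300 wrap1=220.77_deg wrap2=220.77_deg

crossed belt: β = asin((r1+r2)/C) = asin(31/89) = 20.3843°
wrap1 = wrap2 = π + 2β = 220.7685°
tangent length = C·cosβ = 83.4266
L = (r1+r2)·wrap + 2·C·cosβ = 31·3.8531 + 2·83.4266 = 286.3005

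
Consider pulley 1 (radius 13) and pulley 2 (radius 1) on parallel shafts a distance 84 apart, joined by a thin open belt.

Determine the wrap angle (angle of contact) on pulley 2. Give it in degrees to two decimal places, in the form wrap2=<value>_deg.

wrap2=163.57_deg

open belt: β = asin((r2−r1)/C) = asin(-12/84) = -8.2132°
wrap1 = π − 2β = 196.4264°
wrap2 = π + 2β = 163.5736°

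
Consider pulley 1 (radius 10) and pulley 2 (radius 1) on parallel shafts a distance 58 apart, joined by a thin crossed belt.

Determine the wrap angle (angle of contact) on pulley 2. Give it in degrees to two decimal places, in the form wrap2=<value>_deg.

wrap2=201.87_deg

crossed belt: β = asin((r1+r2)/C) = asin(11/58) = 10.9327°
wrap1 = wrap2 = π + 2β = 201.8653°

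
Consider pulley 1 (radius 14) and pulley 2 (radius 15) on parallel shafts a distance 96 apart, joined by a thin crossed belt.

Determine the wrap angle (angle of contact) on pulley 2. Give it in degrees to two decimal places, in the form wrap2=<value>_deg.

wrap2=215.17_deg

crossed belt: β = asin((r1+r2)/C) = asin(29/96) = 17.5828°
wrap1 = wrap2 = π + 2β = 215.1656°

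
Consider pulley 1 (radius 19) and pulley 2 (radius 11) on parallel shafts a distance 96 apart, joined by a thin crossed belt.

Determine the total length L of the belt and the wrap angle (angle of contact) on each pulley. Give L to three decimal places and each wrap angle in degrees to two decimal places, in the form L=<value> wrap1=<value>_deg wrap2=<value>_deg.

crossed belt: β = asin((r1+r2)/C) = asin(30/96) = 18.2100°
wrap1 = wrap2 = π + 2β = 216.4199°
tangent length = C·cosβ = 91.1921
L = (r1+r2)·wrap + 2·C·cosβ = 30·3.7772 + 2·91.1921 = 295.7014

L=295.701 wrap1=216.42_deg wrap2=216.42_deg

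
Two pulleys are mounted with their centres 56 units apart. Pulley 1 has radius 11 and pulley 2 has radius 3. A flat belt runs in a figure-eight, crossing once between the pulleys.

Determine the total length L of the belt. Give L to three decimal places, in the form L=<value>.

L=159.501

crossed belt: β = asin((r1+r2)/C) = asin(14/56) = 14.4775°
wrap1 = wrap2 = π + 2β = 208.9550°
tangent length = C·cosβ = 54.2218
L = (r1+r2)·wrap + 2·C·cosβ = 14·3.6470 + 2·54.2218 = 159.5009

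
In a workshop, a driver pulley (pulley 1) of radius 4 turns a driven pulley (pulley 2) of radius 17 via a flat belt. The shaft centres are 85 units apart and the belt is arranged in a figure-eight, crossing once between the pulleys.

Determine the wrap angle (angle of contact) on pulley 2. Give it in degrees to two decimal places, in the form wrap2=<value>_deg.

wrap2=208.61_deg

crossed belt: β = asin((r1+r2)/C) = asin(21/85) = 14.3035°
wrap1 = wrap2 = π + 2β = 208.6071°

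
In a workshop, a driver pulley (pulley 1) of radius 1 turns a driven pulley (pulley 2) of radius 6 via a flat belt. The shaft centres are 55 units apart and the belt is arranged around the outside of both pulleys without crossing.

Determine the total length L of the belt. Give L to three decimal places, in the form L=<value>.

L=132.446

open belt: β = asin((r2−r1)/C) = asin(5/55) = 5.2159°
wrap1 = π − 2β = 169.5682°
wrap2 = π + 2β = 190.4318°
tangent length = C·cosβ = 54.7723
L = r1·wrap1 + r2·wrap2 + 2·C·cosβ = 1·2.9595 + 6·3.3237 + 2·54.7723 = 132.4460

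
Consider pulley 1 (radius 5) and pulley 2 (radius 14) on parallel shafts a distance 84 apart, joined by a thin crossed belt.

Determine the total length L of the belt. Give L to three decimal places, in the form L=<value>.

crossed belt: β = asin((r1+r2)/C) = asin(19/84) = 13.0729°
wrap1 = wrap2 = π + 2β = 206.1458°
tangent length = C·cosβ = 81.8230
L = (r1+r2)·wrap + 2·C·cosβ = 19·3.5979 + 2·81.8230 = 232.0065

L=232.006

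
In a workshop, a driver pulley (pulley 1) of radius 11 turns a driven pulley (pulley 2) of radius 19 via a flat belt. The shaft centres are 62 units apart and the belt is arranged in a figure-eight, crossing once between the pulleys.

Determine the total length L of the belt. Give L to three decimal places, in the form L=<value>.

crossed belt: β = asin((r1+r2)/C) = asin(30/62) = 28.9385°
wrap1 = wrap2 = π + 2β = 237.8771°
tangent length = C·cosβ = 54.2586
L = (r1+r2)·wrap + 2·C·cosβ = 30·4.1517 + 2·54.2586 = 233.0694

L=233.069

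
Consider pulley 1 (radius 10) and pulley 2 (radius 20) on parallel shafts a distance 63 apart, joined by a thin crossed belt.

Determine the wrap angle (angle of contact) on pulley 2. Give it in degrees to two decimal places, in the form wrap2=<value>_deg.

crossed belt: β = asin((r1+r2)/C) = asin(30/63) = 28.4369°
wrap1 = wrap2 = π + 2β = 236.8738°

wrap2=236.87_deg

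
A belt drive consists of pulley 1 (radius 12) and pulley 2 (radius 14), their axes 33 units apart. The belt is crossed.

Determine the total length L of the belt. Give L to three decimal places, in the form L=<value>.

L=169.509

crossed belt: β = asin((r1+r2)/C) = asin(26/33) = 51.9877°
wrap1 = wrap2 = π + 2β = 283.9754°
tangent length = C·cosβ = 20.3224
L = (r1+r2)·wrap + 2·C·cosβ = 26·4.9563 + 2·20.3224 = 169.5088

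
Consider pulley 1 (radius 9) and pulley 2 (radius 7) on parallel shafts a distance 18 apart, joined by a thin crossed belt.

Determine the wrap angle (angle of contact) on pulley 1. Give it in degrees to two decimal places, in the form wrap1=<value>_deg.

crossed belt: β = asin((r1+r2)/C) = asin(16/18) = 62.7340°
wrap1 = wrap2 = π + 2β = 305.4679°

wrap1=305.47_deg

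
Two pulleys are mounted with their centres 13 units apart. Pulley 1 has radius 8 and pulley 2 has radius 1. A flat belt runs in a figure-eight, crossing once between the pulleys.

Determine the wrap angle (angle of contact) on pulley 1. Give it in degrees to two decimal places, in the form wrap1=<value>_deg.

wrap1=267.63_deg

crossed belt: β = asin((r1+r2)/C) = asin(9/13) = 43.8131°
wrap1 = wrap2 = π + 2β = 267.6261°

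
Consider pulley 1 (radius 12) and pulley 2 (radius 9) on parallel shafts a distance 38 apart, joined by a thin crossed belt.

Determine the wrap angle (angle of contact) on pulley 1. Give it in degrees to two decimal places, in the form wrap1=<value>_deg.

crossed belt: β = asin((r1+r2)/C) = asin(21/38) = 33.5477°
wrap1 = wrap2 = π + 2β = 247.0955°

wrap1=247.10_deg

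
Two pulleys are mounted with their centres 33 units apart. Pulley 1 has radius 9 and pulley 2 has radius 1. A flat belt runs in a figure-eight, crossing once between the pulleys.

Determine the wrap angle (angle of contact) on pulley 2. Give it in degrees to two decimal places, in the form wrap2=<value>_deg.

crossed belt: β = asin((r1+r2)/C) = asin(10/33) = 17.6397°
wrap1 = wrap2 = π + 2β = 215.2794°

wrap2=215.28_deg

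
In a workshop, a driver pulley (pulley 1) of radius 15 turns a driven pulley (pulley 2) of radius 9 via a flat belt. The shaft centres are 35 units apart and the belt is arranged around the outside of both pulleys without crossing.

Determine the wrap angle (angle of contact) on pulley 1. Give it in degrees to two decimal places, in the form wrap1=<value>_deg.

open belt: β = asin((r2−r1)/C) = asin(-6/35) = -9.8709°
wrap1 = π − 2β = 199.7418°
wrap2 = π + 2β = 160.2582°

wrap1=199.74_deg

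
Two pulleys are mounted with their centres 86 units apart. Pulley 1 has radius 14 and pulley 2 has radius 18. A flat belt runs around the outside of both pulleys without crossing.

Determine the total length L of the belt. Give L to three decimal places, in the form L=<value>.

L=272.717

open belt: β = asin((r2−r1)/C) = asin(4/86) = 2.6659°
wrap1 = π − 2β = 174.6682°
wrap2 = π + 2β = 185.3318°
tangent length = C·cosβ = 85.9069
L = r1·wrap1 + r2·wrap2 + 2·C·cosβ = 14·3.0485 + 18·3.2346 + 2·85.9069 = 272.7170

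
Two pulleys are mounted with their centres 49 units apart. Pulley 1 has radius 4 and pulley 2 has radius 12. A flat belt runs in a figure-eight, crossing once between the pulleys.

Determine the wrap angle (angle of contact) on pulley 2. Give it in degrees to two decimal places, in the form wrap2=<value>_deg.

wrap2=218.12_deg

crossed belt: β = asin((r1+r2)/C) = asin(16/49) = 19.0583°
wrap1 = wrap2 = π + 2β = 218.1167°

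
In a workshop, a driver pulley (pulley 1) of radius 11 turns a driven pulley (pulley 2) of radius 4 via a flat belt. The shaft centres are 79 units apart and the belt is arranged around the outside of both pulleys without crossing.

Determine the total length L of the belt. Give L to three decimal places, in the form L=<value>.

open belt: β = asin((r2−r1)/C) = asin(-7/79) = -5.0835°
wrap1 = π − 2β = 190.1670°
wrap2 = π + 2β = 169.8330°
tangent length = C·cosβ = 78.6893
L = r1·wrap1 + r2·wrap2 + 2·C·cosβ = 11·3.3190 + 4·2.9641 + 2·78.6893 = 205.7445

L=205.745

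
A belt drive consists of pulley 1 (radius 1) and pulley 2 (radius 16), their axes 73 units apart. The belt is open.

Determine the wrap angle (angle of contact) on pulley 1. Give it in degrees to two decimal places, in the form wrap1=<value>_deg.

open belt: β = asin((r2−r1)/C) = asin(15/73) = 11.8576°
wrap1 = π − 2β = 156.2849°
wrap2 = π + 2β = 203.7151°

wrap1=156.28_deg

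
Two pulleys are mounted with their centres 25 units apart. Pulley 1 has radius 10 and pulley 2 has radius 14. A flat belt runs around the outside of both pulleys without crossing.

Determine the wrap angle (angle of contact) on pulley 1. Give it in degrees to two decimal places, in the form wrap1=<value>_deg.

wrap1=161.59_deg

open belt: β = asin((r2−r1)/C) = asin(4/25) = 9.2069°
wrap1 = π − 2β = 161.5862°
wrap2 = π + 2β = 198.4138°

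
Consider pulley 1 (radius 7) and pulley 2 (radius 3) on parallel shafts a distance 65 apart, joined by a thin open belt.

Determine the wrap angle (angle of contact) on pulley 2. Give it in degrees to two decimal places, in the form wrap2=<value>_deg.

open belt: β = asin((r2−r1)/C) = asin(-4/65) = -3.5281°
wrap1 = π − 2β = 187.0562°
wrap2 = π + 2β = 172.9438°

wrap2=172.94_deg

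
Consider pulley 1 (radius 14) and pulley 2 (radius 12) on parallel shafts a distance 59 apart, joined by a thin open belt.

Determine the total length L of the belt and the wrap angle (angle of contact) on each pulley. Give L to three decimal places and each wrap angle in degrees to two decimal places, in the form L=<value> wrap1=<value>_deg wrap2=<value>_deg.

open belt: β = asin((r2−r1)/C) = asin(-2/59) = -1.9426°
wrap1 = π − 2β = 183.8852°
wrap2 = π + 2β = 176.1148°
tangent length = C·cosβ = 58.9661
L = r1·wrap1 + r2·wrap2 + 2·C·cosβ = 14·3.2094 + 12·3.0738 + 2·58.9661 = 199.7492

L=199.749 wrap1=183.89_deg wrap2=176.11_deg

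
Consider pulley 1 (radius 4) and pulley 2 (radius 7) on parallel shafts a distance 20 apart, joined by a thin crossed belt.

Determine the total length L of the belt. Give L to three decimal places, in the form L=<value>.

L=80.776

crossed belt: β = asin((r1+r2)/C) = asin(11/20) = 33.3670°
wrap1 = wrap2 = π + 2β = 246.7340°
tangent length = C·cosβ = 16.7033
L = (r1+r2)·wrap + 2·C·cosβ = 11·4.3063 + 2·16.7033 = 80.7761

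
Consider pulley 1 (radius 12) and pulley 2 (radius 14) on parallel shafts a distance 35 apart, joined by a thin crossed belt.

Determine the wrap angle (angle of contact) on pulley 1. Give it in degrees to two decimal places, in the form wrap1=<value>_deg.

crossed belt: β = asin((r1+r2)/C) = asin(26/35) = 47.9754°
wrap1 = wrap2 = π + 2β = 275.9507°

wrap1=275.95_deg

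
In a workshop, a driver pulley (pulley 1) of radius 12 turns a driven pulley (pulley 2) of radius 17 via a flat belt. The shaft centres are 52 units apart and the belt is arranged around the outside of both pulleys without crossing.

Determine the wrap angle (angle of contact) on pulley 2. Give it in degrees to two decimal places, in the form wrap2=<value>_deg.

open belt: β = asin((r2−r1)/C) = asin(5/52) = 5.5177°
wrap1 = π − 2β = 168.9645°
wrap2 = π + 2β = 191.0355°

wrap2=191.04_deg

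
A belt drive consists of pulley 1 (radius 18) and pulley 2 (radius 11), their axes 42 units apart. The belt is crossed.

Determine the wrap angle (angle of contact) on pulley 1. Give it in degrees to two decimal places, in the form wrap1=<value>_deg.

wrap1=267.34_deg

crossed belt: β = asin((r1+r2)/C) = asin(29/42) = 43.6678°
wrap1 = wrap2 = π + 2β = 267.3356°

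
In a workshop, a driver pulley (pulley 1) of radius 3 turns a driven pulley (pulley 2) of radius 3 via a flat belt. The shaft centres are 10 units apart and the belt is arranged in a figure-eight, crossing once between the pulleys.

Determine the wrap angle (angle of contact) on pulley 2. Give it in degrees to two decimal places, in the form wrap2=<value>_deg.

wrap2=253.74_deg

crossed belt: β = asin((r1+r2)/C) = asin(6/10) = 36.8699°
wrap1 = wrap2 = π + 2β = 253.7398°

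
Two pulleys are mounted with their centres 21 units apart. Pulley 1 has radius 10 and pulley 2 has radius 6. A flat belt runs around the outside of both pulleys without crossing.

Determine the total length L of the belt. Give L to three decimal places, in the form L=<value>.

open belt: β = asin((r2−r1)/C) = asin(-4/21) = -10.9806°
wrap1 = π − 2β = 201.9612°
wrap2 = π + 2β = 158.0388°
tangent length = C·cosβ = 20.6155
L = r1·wrap1 + r2·wrap2 + 2·C·cosβ = 10·3.5249 + 6·2.7583 + 2·20.6155 = 93.0297

L=93.030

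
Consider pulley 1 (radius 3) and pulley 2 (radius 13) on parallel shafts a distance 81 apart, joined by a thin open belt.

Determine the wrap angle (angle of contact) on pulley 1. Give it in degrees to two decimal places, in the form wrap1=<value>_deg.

open belt: β = asin((r2−r1)/C) = asin(10/81) = 7.0916°
wrap1 = π − 2β = 165.8167°
wrap2 = π + 2β = 194.1833°

wrap1=165.82_deg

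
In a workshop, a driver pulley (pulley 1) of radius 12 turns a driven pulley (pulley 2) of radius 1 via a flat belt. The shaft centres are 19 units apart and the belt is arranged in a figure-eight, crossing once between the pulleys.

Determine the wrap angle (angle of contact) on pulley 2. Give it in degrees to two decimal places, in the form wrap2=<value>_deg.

crossed belt: β = asin((r1+r2)/C) = asin(13/19) = 43.1736°
wrap1 = wrap2 = π + 2β = 266.3471°

wrap2=266.35_deg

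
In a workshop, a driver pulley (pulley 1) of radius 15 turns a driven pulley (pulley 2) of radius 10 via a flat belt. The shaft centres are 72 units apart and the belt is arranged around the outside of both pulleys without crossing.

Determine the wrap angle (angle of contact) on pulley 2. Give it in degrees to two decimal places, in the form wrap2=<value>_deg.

open belt: β = asin((r2−r1)/C) = asin(-5/72) = -3.9821°
wrap1 = π − 2β = 187.9642°
wrap2 = π + 2β = 172.0358°

wrap2=172.04_deg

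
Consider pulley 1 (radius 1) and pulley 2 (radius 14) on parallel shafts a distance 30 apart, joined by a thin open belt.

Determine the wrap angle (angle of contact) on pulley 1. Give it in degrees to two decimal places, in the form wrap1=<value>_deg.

open belt: β = asin((r2−r1)/C) = asin(13/30) = 25.6793°
wrap1 = π − 2β = 128.6414°
wrap2 = π + 2β = 231.3586°

wrap1=128.64_deg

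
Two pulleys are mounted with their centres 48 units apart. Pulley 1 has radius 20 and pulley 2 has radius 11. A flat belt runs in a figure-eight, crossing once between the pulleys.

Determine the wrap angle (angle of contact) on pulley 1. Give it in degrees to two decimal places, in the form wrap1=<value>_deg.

crossed belt: β = asin((r1+r2)/C) = asin(31/48) = 40.2282°
wrap1 = wrap2 = π + 2β = 260.4564°

wrap1=260.46_deg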